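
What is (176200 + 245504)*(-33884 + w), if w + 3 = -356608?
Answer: -164673303480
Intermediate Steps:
w = -356611 (w = -3 - 356608 = -356611)
(176200 + 245504)*(-33884 + w) = (176200 + 245504)*(-33884 - 356611) = 421704*(-390495) = -164673303480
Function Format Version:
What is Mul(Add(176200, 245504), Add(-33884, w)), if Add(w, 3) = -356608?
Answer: -164673303480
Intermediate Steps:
w = -356611 (w = Add(-3, -356608) = -356611)
Mul(Add(176200, 245504), Add(-33884, w)) = Mul(Add(176200, 245504), Add(-33884, -356611)) = Mul(421704, -390495) = -164673303480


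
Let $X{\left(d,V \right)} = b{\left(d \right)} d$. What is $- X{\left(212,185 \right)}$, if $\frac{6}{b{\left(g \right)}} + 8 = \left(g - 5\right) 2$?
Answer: $- \frac{636}{203} \approx -3.133$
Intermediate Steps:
$b{\left(g \right)} = \frac{6}{-18 + 2 g}$ ($b{\left(g \right)} = \frac{6}{-8 + \left(g - 5\right) 2} = \frac{6}{-8 + \left(-5 + g\right) 2} = \frac{6}{-8 + \left(-10 + 2 g\right)} = \frac{6}{-18 + 2 g}$)
$X{\left(d,V \right)} = \frac{3 d}{-9 + d}$ ($X{\left(d,V \right)} = \frac{3}{-9 + d} d = \frac{3 d}{-9 + d}$)
$- X{\left(212,185 \right)} = - \frac{3 \cdot 212}{-9 + 212} = - \frac{3 \cdot 212}{203} = \left(-1\right) \frac{636}{203} = - \frac{636}{203}$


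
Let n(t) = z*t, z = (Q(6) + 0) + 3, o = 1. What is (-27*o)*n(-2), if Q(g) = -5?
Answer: -108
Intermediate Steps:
z = -2 (z = (-5 + 0) + 3 = -5 + 3 = -2)
n(t) = -2*t
(-27*o)*n(-2) = (-27*1)*(-2*(-2)) = -27*4 = -108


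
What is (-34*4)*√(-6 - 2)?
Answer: -272*I*√2 ≈ -384.67*I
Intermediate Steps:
(-34*4)*√(-6 - 2) = -272*I*√2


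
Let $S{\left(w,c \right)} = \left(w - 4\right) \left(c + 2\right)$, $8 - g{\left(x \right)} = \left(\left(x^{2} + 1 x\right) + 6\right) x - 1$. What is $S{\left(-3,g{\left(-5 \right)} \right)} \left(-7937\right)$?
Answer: $7833819$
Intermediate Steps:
$g{\left(x \right)} = 9 - x \left(6 + x + x^{2}\right)$ ($g{\left(x \right)} = 8 - \left(\left(\left(x^{2} + 1 x\right) + 6\right) x - 1\right) = 8 - \left(\left(\left(x^{2} + x\right) + 6\right) x - 1\right) = 8 - \left(\left(\left(x + x^{2}\right) + 6\right) x - 1\right) = 8 - \left(\left(6 + x + x^{2}\right) x - 1\right) = 8 - \left(x \left(6 + x + x^{2}\right) - 1\right) = 8 - \left(-1 + x \left(6 + x + x^{2}\right)\right) = 9 - x \left(6 + x + x^{2}\right)$)
$S{\left(w,c \right)} = \left(-4 + w\right) \left(2 + c\right)$
$S{\left(-3,g{\left(-5 \right)} \right)} \left(-7937\right) = \left(-8 - 4 \left(9 - \left(-5\right)^{2} - \left(-5\right)^{3} - -30\right) + 2 \left(-3\right) + \left(9 - \left(-5\right)^{2} - \left(-5\right)^{3} - -30\right) \left(-3\right)\right) \left(-7937\right) = \left(-8 - 4 \left(9 - 25 - -125 + 30\right) - 6 + \left(9 - 25 - -125 + 30\right) \left(-3\right)\right) \left(-7937\right) = \left(-8 - 4 \left(9 - 25 + 125 + 30\right) - 6 + \left(9 - 25 + 125 + 30\right) \left(-3\right)\right) \left(-7937\right) = \left(-8 - 556 - 6 + 139 \left(-3\right)\right) \left(-7937\right) = \left(-8 - 556 - 6 - 417\right) \left(-7937\right) = \left(-987\right) \left(-7937\right) = 7833819$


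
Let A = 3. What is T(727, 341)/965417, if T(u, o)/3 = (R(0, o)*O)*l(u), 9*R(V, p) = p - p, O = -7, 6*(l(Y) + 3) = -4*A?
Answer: 0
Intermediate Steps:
l(Y) = -5 (l(Y) = -3 + (-4*3)/6 = -3 + (1/6)*(-12) = -3 - 2 = -5)
R(V, p) = 0 (R(V, p) = (p - p)/9 = (1/9)*0 = 0)
T(u, o) = 0 (T(u, o) = 3*((0*(-7))*(-5)) = 3*(0*(-5)) = 3*0 = 0)
T(727, 341)/965417 = 0/965417 = 0*(1/965417) = 0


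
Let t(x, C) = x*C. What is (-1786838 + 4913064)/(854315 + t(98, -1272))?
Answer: 3126226/729659 ≈ 4.2845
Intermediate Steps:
t(x, C) = C*x
(-1786838 + 4913064)/(854315 + t(98, -1272)) = (-1786838 + 4913064)/(854315 - 1272*98) = 3126226/(854315 - 124656) = 3126226/729659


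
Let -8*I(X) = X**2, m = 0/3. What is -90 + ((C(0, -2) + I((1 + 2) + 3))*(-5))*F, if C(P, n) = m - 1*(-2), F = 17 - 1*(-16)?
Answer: 645/2 ≈ 322.50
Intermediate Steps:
F = 33 (F = 17 + 16 = 33)
m = 0 (m = 0*(1/3) = 0)
C(P, n) = 2 (C(P, n) = 0 - 1*(-2) = 0 + 2 = 2)
I(X) = -X**2/8
-90 + ((C(0, -2) + I((1 + 2) + 3))*(-5))*F = -90 + ((2 - ((1 + 2) + 3)**2/8)*(-5))*33 = -90 + ((2 - (3 + 3)**2/8)*(-5))*33 = -90 + ((2 - 1/8*6**2)*(-5))*33 = -90 + ((2 - 1/8*36)*(-5))*33 = -90 + ((2 - 9/2)*(-5))*33 = -90 - 5/2*(-5)*33 = -90 + (25/2)*33 = -90 + 825/2 = 645/2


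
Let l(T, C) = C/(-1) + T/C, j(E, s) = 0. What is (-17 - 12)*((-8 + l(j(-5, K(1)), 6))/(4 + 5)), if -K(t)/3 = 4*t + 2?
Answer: 406/9 ≈ 45.111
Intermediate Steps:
K(t) = -6 - 12*t (K(t) = -3*(4*t + 2) = -3*(2 + 4*t) = -6 - 12*t)
l(T, C) = -C + T/C (l(T, C) = C*(-1) + T/C = -C + T/C)
(-17 - 12)*((-8 + l(j(-5, K(1)), 6))/(4 + 5)) = (-17 - 12)*((-8 + (-1*6 + 0/6))/(4 + 5)) = -29*(-8 + (-6 + 0*(⅙)))/9 = -29*(-8 + (-6 + 0))/9 = -29*(-8 - 6)/9 = -(-406)/9 = -29*(-14/9) = 406/9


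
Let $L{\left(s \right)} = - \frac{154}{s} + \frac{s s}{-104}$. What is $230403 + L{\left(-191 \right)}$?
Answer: $\frac{4569773337}{19864} \approx 2.3005 \cdot 10^{5}$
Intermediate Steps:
$L{\left(s \right)} = - \frac{154}{s} - \frac{s^{2}}{104}$ ($L{\left(s \right)} = - \frac{154}{s} + s^{2} \left(- \frac{1}{104}\right) = - \frac{154}{s} - \frac{s^{2}}{104}$)
$230403 + L{\left(-191 \right)} = 230403 + \frac{-16016 - \left(-191\right)^{3}}{104 \left(-191\right)} = 230403 + \frac{1}{104} \left(- \frac{1}{191}\right) \left(-16016 - -6967871\right) = 230403 + \frac{1}{104} \left(- \frac{1}{191}\right) \left(-16016 + 6967871\right) = 230403 + \frac{1}{104} \left(- \frac{1}{191}\right) 6951855 = 230403 - \frac{6951855}{19864} = \frac{4569773337}{19864}$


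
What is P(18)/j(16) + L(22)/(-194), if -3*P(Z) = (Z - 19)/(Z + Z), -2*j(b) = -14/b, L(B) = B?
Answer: -1691/18333 ≈ -0.092238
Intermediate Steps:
j(b) = 7/b (j(b) = -(-7)/b = 7/b)
P(Z) = -(-19 + Z)/(6*Z) (P(Z) = -(Z - 19)/(3*(Z + Z)) = -(-19 + Z)/(3*(2*Z)) = -(-19 + Z)*1/(2*Z)/3 = -(-19 + Z)/(6*Z))
P(18)/j(16) + L(22)/(-194) = ((1/6)*(19 - 1*18)/18)/((7/16)) + 22/(-194) = ((1/6)*(1/18)*(19 - 18))/((7*(1/16))) + 22*(-1/194) = ((1/6)*(1/18)*1)/(7/16) - 11/97 = (1/108)*(16/7) - 11/97 = 4/189 - 11/97 = -1691/18333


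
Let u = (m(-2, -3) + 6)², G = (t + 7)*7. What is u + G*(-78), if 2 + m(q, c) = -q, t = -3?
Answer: -2148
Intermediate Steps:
m(q, c) = -2 - q
G = 28 (G = (-3 + 7)*7 = 4*7 = 28)
u = 36 (u = ((-2 - 1*(-2)) + 6)² = ((-2 + 2) + 6)² = (0 + 6)² = 6² = 36)
u + G*(-78) = 36 + 28*(-78) = 36 - 2184 = -2148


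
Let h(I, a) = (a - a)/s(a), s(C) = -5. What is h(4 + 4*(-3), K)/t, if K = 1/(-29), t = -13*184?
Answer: 0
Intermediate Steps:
t = -2392
K = -1/29 ≈ -0.034483
h(I, a) = 0 (h(I, a) = (a - a)/(-5) = 0*(-1/5) = 0)
h(4 + 4*(-3), K)/t = 0/(-2392) = 0*(-1/2392) = 0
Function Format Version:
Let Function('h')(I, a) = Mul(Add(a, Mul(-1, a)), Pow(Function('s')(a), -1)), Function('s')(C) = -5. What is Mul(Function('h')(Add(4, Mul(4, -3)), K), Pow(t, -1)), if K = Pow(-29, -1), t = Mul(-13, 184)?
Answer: 0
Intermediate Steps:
t = -2392
K = Rational(-1, 29) ≈ -0.034483
Function('h')(I, a) = 0 (Function('h')(I, a) = Mul(Add(a, Mul(-1, a)), Pow(-5, -1)) = Mul(0, Rational(-1, 5)) = 0)
Mul(Function('h')(Add(4, Mul(4, -3)), K), Pow(t, -1)) = Mul(0, Pow(-2392, -1)) = Mul(0, Rational(-1, 2392)) = 0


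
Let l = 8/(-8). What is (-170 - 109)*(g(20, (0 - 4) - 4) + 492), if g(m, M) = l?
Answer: -136989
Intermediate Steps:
l = -1 (l = 8*(-⅛) = -1)
g(m, M) = -1
(-170 - 109)*(g(20, (0 - 4) - 4) + 492) = (-170 - 109)*(-1 + 492) = -279*491 = -136989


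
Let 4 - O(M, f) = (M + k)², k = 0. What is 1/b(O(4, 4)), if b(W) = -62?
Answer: -1/62 ≈ -0.016129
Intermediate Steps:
O(M, f) = 4 - M² (O(M, f) = 4 - (M + 0)² = 4 - M²)
1/b(O(4, 4)) = 1/(-62) = -1/62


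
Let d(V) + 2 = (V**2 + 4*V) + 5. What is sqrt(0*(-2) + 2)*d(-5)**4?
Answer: 4096*sqrt(2) ≈ 5792.6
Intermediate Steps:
d(V) = 3 + V**2 + 4*V (d(V) = -2 + ((V**2 + 4*V) + 5) = -2 + (5 + V**2 + 4*V) = 3 + V**2 + 4*V)
sqrt(0*(-2) + 2)*d(-5)**4 = sqrt(0*(-2) + 2)*(3 + (-5)**2 + 4*(-5))**4 = sqrt(0 + 2)*(3 + 25 - 20)**4 = sqrt(2)*8**4 = sqrt(2)*4096 = 4096*sqrt(2)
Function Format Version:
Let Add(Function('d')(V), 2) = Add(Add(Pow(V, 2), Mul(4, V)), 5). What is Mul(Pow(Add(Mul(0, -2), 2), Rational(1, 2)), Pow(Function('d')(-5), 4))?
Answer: Mul(4096, Pow(2, Rational(1, 2))) ≈ 5792.6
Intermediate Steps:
Function('d')(V) = Add(3, Pow(V, 2), Mul(4, V)) (Function('d')(V) = Add(-2, Add(Add(Pow(V, 2), Mul(4, V)), 5)) = Add(-2, Add(5, Pow(V, 2), Mul(4, V))) = Add(3, Pow(V, 2), Mul(4, V)))
Mul(Pow(Add(Mul(0, -2), 2), Rational(1, 2)), Pow(Function('d')(-5), 4)) = Mul(Pow(Add(Mul(0, -2), 2), Rational(1, 2)), Pow(Add(3, Pow(-5, 2), Mul(4, -5)), 4)) = Mul(Pow(Add(0, 2), Rational(1, 2)), Pow(Add(3, 25, -20), 4)) = Mul(Pow(2, Rational(1, 2)), Pow(8, 4)) = Mul(Pow(2, Rational(1, 2)), 4096) = Mul(4096, Pow(2, Rational(1, 2)))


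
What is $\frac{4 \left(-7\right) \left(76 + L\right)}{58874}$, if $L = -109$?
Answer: $\frac{462}{29437} \approx 0.015695$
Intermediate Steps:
$\frac{4 \left(-7\right) \left(76 + L\right)}{58874} = \frac{4 \left(-7\right) \left(76 - 109\right)}{58874} = \left(-28\right) \left(-33\right) \frac{1}{58874} = 924 \cdot \frac{1}{58874} = \frac{462}{29437}$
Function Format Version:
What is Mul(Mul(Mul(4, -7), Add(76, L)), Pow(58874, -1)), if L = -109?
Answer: Rational(462, 29437) ≈ 0.015695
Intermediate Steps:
Mul(Mul(Mul(4, -7), Add(76, L)), Pow(58874, -1)) = Mul(Mul(Mul(4, -7), Add(76, -109)), Pow(58874, -1)) = Mul(Mul(-28, -33), Rational(1, 58874)) = Mul(924, Rational(1, 58874)) = Rational(462, 29437)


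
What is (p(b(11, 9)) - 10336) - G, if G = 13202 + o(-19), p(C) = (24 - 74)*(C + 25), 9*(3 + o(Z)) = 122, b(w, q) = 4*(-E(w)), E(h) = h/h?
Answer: -221387/9 ≈ -24599.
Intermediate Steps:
E(h) = 1
b(w, q) = -4 (b(w, q) = 4*(-1*1) = 4*(-1) = -4)
o(Z) = 95/9 (o(Z) = -3 + (⅑)*122 = -3 + 122/9 = 95/9)
p(C) = -1250 - 50*C (p(C) = -50*(25 + C) = -1250 - 50*C)
G = 118913/9 (G = 13202 + 95/9 = 118913/9 ≈ 13213.)
(p(b(11, 9)) - 10336) - G = ((-1250 - 50*(-4)) - 10336) - 1*118913/9 = ((-1250 + 200) - 10336) - 118913/9 = (-1050 - 10336) - 118913/9 = -11386 - 118913/9 = -221387/9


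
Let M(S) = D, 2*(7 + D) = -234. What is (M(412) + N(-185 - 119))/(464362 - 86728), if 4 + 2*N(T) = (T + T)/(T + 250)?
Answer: -1625/5098059 ≈ -0.00031875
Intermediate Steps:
D = -124 (D = -7 + (1/2)*(-234) = -7 - 117 = -124)
M(S) = -124
N(T) = -2 + T/(250 + T) (N(T) = -2 + ((T + T)/(T + 250))/2 = -2 + ((2*T)/(250 + T))/2 = -2 + (2*T/(250 + T))/2 = -2 + T/(250 + T))
(M(412) + N(-185 - 119))/(464362 - 86728) = (-124 + (-500 - (-185 - 119))/(250 + (-185 - 119)))/(464362 - 86728) = (-124 + (-500 - 1*(-304))/(250 - 304))/377634 = (-124 + (-500 + 304)/(-54))*(1/377634) = (-124 - 1/54*(-196))*(1/377634) = (-124 + 98/27)*(1/377634) = -3250/27*1/377634 = -1625/5098059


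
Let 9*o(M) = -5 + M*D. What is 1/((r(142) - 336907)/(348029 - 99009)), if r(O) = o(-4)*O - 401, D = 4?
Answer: -373530/506459 ≈ -0.73753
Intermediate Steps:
o(M) = -5/9 + 4*M/9 (o(M) = (-5 + M*4)/9 = (-5 + 4*M)/9 = -5/9 + 4*M/9)
r(O) = -401 - 7*O/3 (r(O) = (-5/9 + (4/9)*(-4))*O - 401 = (-5/9 - 16/9)*O - 401 = -7*O/3 - 401 = -401 - 7*O/3)
1/((r(142) - 336907)/(348029 - 99009)) = 1/(((-401 - 7/3*142) - 336907)/(348029 - 99009)) = 1/(((-401 - 994/3) - 336907)/249020) = 1/((-2197/3 - 336907)*(1/249020)) = 1/(-1012918/3*1/249020) = 1/(-506459/373530) = -373530/506459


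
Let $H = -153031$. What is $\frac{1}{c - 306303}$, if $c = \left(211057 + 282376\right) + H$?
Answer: $\frac{1}{34099} \approx 2.9326 \cdot 10^{-5}$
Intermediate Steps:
$c = 340402$ ($c = \left(211057 + 282376\right) - 153031 = 493433 - 153031 = 340402$)
$\frac{1}{c - 306303} = \frac{1}{340402 - 306303} = \frac{1}{34099}$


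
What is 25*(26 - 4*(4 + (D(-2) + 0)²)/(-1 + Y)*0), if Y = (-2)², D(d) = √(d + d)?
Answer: 650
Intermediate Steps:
D(d) = √2*√d (D(d) = √(2*d) = √2*√d)
Y = 4
25*(26 - 4*(4 + (D(-2) + 0)²)/(-1 + Y)*0) = 25*(26 - 4*(4 + (√2*√(-2) + 0)²)/(-1 + 4)*0) = 25*(26 - 4*(4 + (√2*(I*√2) + 0)²)/3*0) = 25*(26 - 4*(4 + (2*I + 0)²)/3*0) = 25*(26 - 4*(4 + (2*I)²)/3*0) = 25*(26 - 4*(4 - 4)/3*0) = 25*(26 - 0/3*0) = 25*(26 - 4*0*0) = 25*(26 + 0*0) = 25*(26 + 0) = 25*26 = 650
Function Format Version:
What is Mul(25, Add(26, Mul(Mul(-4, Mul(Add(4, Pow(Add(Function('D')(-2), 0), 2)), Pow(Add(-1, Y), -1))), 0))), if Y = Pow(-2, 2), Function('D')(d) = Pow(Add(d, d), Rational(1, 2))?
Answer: 650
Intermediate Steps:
Function('D')(d) = Mul(Pow(2, Rational(1, 2)), Pow(d, Rational(1, 2))) (Function('D')(d) = Pow(Mul(2, d), Rational(1, 2)) = Mul(Pow(2, Rational(1, 2)), Pow(d, Rational(1, 2))))
Y = 4
Mul(25, Add(26, Mul(Mul(-4, Mul(Add(4, Pow(Add(Function('D')(-2), 0), 2)), Pow(Add(-1, Y), -1))), 0))) = Mul(25, Add(26, Mul(Mul(-4, Mul(Add(4, Pow(Add(Mul(Pow(2, Rational(1, 2)), Pow(-2, Rational(1, 2))), 0), 2)), Pow(Add(-1, 4), -1))), 0))) = Mul(25, Add(26, Mul(Mul(-4, Mul(Add(4, Pow(Add(Mul(Pow(2, Rational(1, 2)), Mul(I, Pow(2, Rational(1, 2)))), 0), 2)), Pow(3, -1))), 0))) = Mul(25, Add(26, Mul(Mul(-4, Mul(Add(4, Pow(Add(Mul(2, I), 0), 2)), Rational(1, 3))), 0))) = Mul(25, Add(26, Mul(Mul(-4, Mul(Add(4, Pow(Mul(2, I), 2)), Rational(1, 3))), 0))) = Mul(25, Add(26, Mul(Mul(-4, Mul(Add(4, -4), Rational(1, 3))), 0))) = Mul(25, Add(26, Mul(Mul(-4, Mul(0, Rational(1, 3))), 0))) = Mul(25, Add(26, Mul(Mul(-4, 0), 0))) = Mul(25, Add(26, Mul(0, 0))) = Mul(25, Add(26, 0)) = Mul(25, 26) = 650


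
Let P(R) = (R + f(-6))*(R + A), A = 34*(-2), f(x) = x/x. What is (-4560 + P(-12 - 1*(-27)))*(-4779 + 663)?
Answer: 22259328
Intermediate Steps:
f(x) = 1
A = -68
P(R) = (1 + R)*(-68 + R) (P(R) = (R + 1)*(R - 68) = (1 + R)*(-68 + R))
(-4560 + P(-12 - 1*(-27)))*(-4779 + 663) = (-4560 + (-68 + (-12 - 1*(-27))**2 - 67*(-12 - 1*(-27))))*(-4779 + 663) = (-4560 + (-68 + (-12 + 27)**2 - 67*(-12 + 27)))*(-4116) = (-4560 + (-68 + 15**2 - 67*15))*(-4116) = (-4560 + (-68 + 225 - 1005))*(-4116) = (-4560 - 848)*(-4116) = -5408*(-4116) = 22259328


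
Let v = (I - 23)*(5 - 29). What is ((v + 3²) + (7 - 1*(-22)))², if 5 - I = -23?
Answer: 6724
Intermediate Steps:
I = 28 (I = 5 - 1*(-23) = 5 + 23 = 28)
v = -120 (v = (28 - 23)*(5 - 29) = 5*(-24) = -120)
((v + 3²) + (7 - 1*(-22)))² = ((-120 + 3²) + (7 - 1*(-22)))² = ((-120 + 9) + (7 + 22))² = (-111 + 29)² = (-82)² = 6724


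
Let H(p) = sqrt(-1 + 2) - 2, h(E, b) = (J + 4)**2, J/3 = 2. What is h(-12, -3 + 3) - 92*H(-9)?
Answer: 192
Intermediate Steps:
J = 6 (J = 3*2 = 6)
h(E, b) = 100 (h(E, b) = (6 + 4)**2 = 10**2 = 100)
H(p) = -1 (H(p) = sqrt(1) - 2 = 1 - 2 = -1)
h(-12, -3 + 3) - 92*H(-9) = 100 - 92*(-1) = 100 + 92 = 192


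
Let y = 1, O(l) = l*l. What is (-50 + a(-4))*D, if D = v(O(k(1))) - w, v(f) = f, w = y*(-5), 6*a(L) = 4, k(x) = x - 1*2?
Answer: -296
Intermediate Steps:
k(x) = -2 + x (k(x) = x - 2 = -2 + x)
O(l) = l**2
a(L) = 2/3 (a(L) = (1/6)*4 = 2/3)
w = -5 (w = 1*(-5) = -5)
D = 6 (D = (-2 + 1)**2 - 1*(-5) = (-1)**2 + 5 = 1 + 5 = 6)
(-50 + a(-4))*D = (-50 + 2/3)*6 = -148/3*6 = -296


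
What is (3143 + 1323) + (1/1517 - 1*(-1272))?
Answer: 8704547/1517 ≈ 5738.0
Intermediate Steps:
(3143 + 1323) + (1/1517 - 1*(-1272)) = 4466 + (1/1517 + 1272) = 4466 + 1929625/1517 = 8704547/1517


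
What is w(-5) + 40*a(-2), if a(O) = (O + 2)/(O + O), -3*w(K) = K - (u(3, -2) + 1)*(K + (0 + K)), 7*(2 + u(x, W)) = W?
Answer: 125/21 ≈ 5.9524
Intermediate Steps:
u(x, W) = -2 + W/7
w(K) = -25*K/21 (w(K) = -(K - ((-2 + (⅐)*(-2)) + 1)*(K + (0 + K)))/3 = -(K - ((-2 - 2/7) + 1)*(K + K))/3 = -(K - (-16/7 + 1)*2*K)/3 = -(K - (-9)*2*K/7)/3 = -(K - (-18)*K/7)/3 = -(K + 18*K/7)/3 = -25*K/21)
a(O) = (2 + O)/(2*O) (a(O) = (2 + O)/((2*O)) = (2 + O)*(1/(2*O)) = (2 + O)/(2*O))
w(-5) + 40*a(-2) = -25/21*(-5) + 40*((½)*(2 - 2)/(-2)) = 125/21 + 40*((½)*(-½)*0) = 125/21 + 40*0 = 125/21 + 0 = 125/21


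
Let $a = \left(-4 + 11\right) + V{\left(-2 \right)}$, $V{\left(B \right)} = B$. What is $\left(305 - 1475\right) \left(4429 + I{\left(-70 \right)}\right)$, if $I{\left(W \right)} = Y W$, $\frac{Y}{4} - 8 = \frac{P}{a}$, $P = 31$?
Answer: $-530010$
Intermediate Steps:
$a = 5$ ($a = \left(-4 + 11\right) - 2 = 7 - 2 = 5$)
$Y = \frac{284}{5}$ ($Y = 32 + 4 \cdot \frac{31}{5} = 32 + \frac{124}{5} = \frac{284}{5} \approx 56.8$)
$I{\left(W \right)} = \frac{284 W}{5}$
$\left(305 - 1475\right) \left(4429 + I{\left(-70 \right)}\right) = \left(305 - 1475\right) \left(4429 + \frac{284}{5} \left(-70\right)\right) = - 1170 \left(4429 - 3976\right) = \left(-1170\right) 453 = -530010$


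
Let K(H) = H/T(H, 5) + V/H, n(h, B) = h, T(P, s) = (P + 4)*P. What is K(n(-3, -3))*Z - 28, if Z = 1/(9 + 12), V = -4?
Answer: -251/9 ≈ -27.889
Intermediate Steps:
T(P, s) = P*(4 + P) (T(P, s) = (4 + P)*P = P*(4 + P))
K(H) = 1/(4 + H) - 4/H (K(H) = H/((H*(4 + H))) - 4/H = H*(1/(H*(4 + H))) - 4/H = 1/(4 + H) - 4/H)
Z = 1/21 ≈ 0.047619
K(n(-3, -3))*Z - 28 = ((-16 - 3*(-3))/((-3)*(4 - 3)))*(1/21) - 28 = -⅓*(-16 + 9)/1*(1/21) - 28 = -⅓*1*(-7)*(1/21) - 28 = (7/3)*(1/21) - 28 = ⅑ - 28 = -251/9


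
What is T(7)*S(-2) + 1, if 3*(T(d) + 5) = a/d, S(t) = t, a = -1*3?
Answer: 79/7 ≈ 11.286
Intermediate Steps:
a = -3
T(d) = -5 - 1/d (T(d) = -5 + (-3/d)/3 = -5 - 1/d)
T(7)*S(-2) + 1 = (-5 - 1/7)*(-2) + 1 = (-5 - 1*⅐)*(-2) + 1 = (-5 - ⅐)*(-2) + 1 = -36/7*(-2) + 1 = 72/7 + 1 = 79/7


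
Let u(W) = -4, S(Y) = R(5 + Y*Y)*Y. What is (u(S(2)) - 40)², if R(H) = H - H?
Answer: 1936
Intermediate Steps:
R(H) = 0
S(Y) = 0 (S(Y) = 0*Y = 0)
(u(S(2)) - 40)² = (-4 - 40)² = (-44)² = 1936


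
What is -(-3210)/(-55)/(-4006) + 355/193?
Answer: 7883668/4252369 ≈ 1.8539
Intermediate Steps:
-(-3210)/(-55)/(-4006) + 355/193 = -(-3210)*(-1)/55*(-1/4006) + 355*(1/193) = -1*642/11*(-1/4006) + 355/193 = -642/11*(-1/4006) + 355/193 = 321/22033 + 355/193 = 7883668/4252369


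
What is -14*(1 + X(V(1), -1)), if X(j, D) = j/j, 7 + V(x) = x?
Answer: -28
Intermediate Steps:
V(x) = -7 + x
X(j, D) = 1
-14*(1 + X(V(1), -1)) = -14*(1 + 1) = -14*2 = -28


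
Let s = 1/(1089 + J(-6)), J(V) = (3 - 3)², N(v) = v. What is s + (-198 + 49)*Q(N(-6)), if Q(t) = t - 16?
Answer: 3569743/1089 ≈ 3278.0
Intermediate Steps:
J(V) = 0 (J(V) = 0² = 0)
s = 1/1089 (s = 1/(1089 + 0) = 1/1089 ≈ 0.00091827)
Q(t) = -16 + t
s + (-198 + 49)*Q(N(-6)) = 1/1089 + (-198 + 49)*(-16 - 6) = 1/1089 - 149*(-22) = 1/1089 + 3278 = 3569743/1089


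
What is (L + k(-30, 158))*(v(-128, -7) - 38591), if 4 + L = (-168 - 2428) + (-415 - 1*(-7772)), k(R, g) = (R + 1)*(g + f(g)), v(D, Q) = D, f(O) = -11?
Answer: -19127186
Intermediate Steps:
k(R, g) = (1 + R)*(-11 + g) (k(R, g) = (R + 1)*(g - 11) = (1 + R)*(-11 + g))
L = 4757 (L = -4 + ((-168 - 2428) + (-415 - 1*(-7772))) = -4 + (-2596 + (-415 + 7772)) = -4 + (-2596 + 7357) = -4 + 4761 = 4757)
(L + k(-30, 158))*(v(-128, -7) - 38591) = (4757 + (-11 + 158 - 11*(-30) - 30*158))*(-128 - 38591) = (4757 + (-11 + 158 + 330 - 4740))*(-38719) = (4757 - 4263)*(-38719) = 494*(-38719) = -19127186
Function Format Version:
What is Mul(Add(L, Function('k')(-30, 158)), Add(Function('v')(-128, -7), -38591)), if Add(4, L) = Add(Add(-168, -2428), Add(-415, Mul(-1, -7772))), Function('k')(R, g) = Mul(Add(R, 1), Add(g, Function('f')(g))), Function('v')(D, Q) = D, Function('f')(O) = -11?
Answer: -19127186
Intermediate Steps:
Function('k')(R, g) = Mul(Add(1, R), Add(-11, g)) (Function('k')(R, g) = Mul(Add(R, 1), Add(g, -11)) = Mul(Add(1, R), Add(-11, g)))
L = 4757 (L = Add(-4, Add(Add(-168, -2428), Add(-415, Mul(-1, -7772)))) = Add(-4, Add(-2596, Add(-415, 7772))) = Add(-4, Add(-2596, 7357)) = Add(-4, 4761) = 4757)
Mul(Add(L, Function('k')(-30, 158)), Add(Function('v')(-128, -7), -38591)) = Mul(Add(4757, Add(-11, 158, Mul(-11, -30), Mul(-30, 158))), Add(-128, -38591)) = Mul(Add(4757, Add(-11, 158, 330, -4740)), -38719) = Mul(Add(4757, -4263), -38719) = Mul(494, -38719) = -19127186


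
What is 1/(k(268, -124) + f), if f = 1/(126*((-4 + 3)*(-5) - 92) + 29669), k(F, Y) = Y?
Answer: -18707/2319667 ≈ -0.0080645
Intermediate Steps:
f = 1/18707 (f = 1/(126*(-1*(-5) - 92) + 29669) = 1/(126*(5 - 92) + 29669) = 1/(126*(-87) + 29669) = 1/(-10962 + 29669) = 1/18707 ≈ 5.3456e-5)
1/(k(268, -124) + f) = 1/(-124 + 1/18707) = 1/(-2319667/18707) = -18707/2319667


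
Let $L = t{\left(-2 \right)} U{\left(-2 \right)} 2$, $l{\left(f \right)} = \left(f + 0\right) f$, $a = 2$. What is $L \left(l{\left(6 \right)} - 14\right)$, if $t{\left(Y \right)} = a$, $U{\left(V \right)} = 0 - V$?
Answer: $176$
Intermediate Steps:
$U{\left(V \right)} = - V$
$t{\left(Y \right)} = 2$
$l{\left(f \right)} = f^{2}$ ($l{\left(f \right)} = f f = f^{2}$)
$L = 8$ ($L = 2 \left(\left(-1\right) \left(-2\right)\right) 2 = 2 \cdot 2 \cdot 2 = 4 \cdot 2 = 8$)
$L \left(l{\left(6 \right)} - 14\right) = 8 \left(6^{2} - 14\right) = 8 \left(36 - 14\right) = 8 \cdot 22 = 176$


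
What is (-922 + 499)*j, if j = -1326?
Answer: 560898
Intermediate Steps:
(-922 + 499)*j = (-922 + 499)*(-1326) = -423*(-1326) = 560898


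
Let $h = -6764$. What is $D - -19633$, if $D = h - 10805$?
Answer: $2064$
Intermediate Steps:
$D = -17569$ ($D = -6764 - 10805 = -17569$)
$D - -19633 = -17569 - -19633 = -17569 + 19633 = 2064$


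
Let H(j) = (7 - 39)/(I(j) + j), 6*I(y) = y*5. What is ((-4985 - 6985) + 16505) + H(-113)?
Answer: 5637197/1243 ≈ 4535.2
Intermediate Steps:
I(y) = 5*y/6 (I(y) = (y*5)/6 = (5*y)/6 = 5*y/6)
H(j) = -192/(11*j) (H(j) = (7 - 39)/(5*j/6 + j) = -32*6/(11*j) = -192/(11*j))
((-4985 - 6985) + 16505) + H(-113) = ((-4985 - 6985) + 16505) - 192/11/(-113) = (-11970 + 16505) - 192/11*(-1/113) = 4535 + 192/1243 = 5637197/1243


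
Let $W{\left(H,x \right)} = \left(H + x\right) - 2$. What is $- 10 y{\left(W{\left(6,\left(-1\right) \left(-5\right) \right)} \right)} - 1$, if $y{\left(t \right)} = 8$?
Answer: $-81$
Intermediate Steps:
$W{\left(H,x \right)} = -2 + H + x$
$- 10 y{\left(W{\left(6,\left(-1\right) \left(-5\right) \right)} \right)} - 1 = \left(-10\right) 8 - 1 = -80 - 1 = -81$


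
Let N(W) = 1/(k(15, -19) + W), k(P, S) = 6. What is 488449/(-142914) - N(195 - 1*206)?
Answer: -2299331/714570 ≈ -3.2178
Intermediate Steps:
N(W) = 1/(6 + W)
488449/(-142914) - N(195 - 1*206) = 488449/(-142914) - 1/(6 + (195 - 1*206)) = 488449*(-1/142914) - 1/(6 + (195 - 206)) = -488449/142914 - 1/(6 - 11) = -488449/142914 - 1/(-5) = -488449/142914 - 1*(-1/5) = -488449/142914 + 1/5 = -2299331/714570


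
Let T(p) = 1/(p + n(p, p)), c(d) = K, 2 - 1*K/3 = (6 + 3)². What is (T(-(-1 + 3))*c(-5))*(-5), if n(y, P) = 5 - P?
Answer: 237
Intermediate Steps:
K = -237 (K = 6 - 3*(6 + 3)² = 6 - 3*9² = 6 - 3*81 = 6 - 243 = -237)
c(d) = -237
T(p) = ⅕ (T(p) = 1/(p + (5 - p)) = 1/5 = ⅕)
(T(-(-1 + 3))*c(-5))*(-5) = ((⅕)*(-237))*(-5) = -237/5*(-5) = 237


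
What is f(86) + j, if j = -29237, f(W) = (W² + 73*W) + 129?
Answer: -15434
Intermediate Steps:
f(W) = 129 + W² + 73*W
f(86) + j = (129 + 86² + 73*86) - 29237 = (129 + 7396 + 6278) - 29237 = 13803 - 29237 = -15434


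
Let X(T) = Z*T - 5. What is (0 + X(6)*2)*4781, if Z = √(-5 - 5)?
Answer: -47810 + 57372*I*√10 ≈ -47810.0 + 1.8143e+5*I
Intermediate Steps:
Z = I*√10 (Z = √(-10) = I*√10 ≈ 3.1623*I)
X(T) = -5 + I*T*√10 (X(T) = (I*√10)*T - 5 = I*T*√10 - 5 = -5 + I*T*√10)
(0 + X(6)*2)*4781 = (0 + (-5 + I*6*√10)*2)*4781 = (0 + (-5 + 6*I*√10)*2)*4781 = (0 + (-10 + 12*I*√10))*4781 = (-10 + 12*I*√10)*4781 = -47810 + 57372*I*√10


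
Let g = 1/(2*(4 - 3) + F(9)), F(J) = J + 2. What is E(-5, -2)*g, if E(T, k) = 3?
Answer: 3/13 ≈ 0.23077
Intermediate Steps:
F(J) = 2 + J
g = 1/13 (g = 1/(2*(4 - 3) + (2 + 9)) = 1/(2*1 + 11) = 1/(2 + 11) = 1/13 ≈ 0.076923)
E(-5, -2)*g = 3*(1/13) = 3/13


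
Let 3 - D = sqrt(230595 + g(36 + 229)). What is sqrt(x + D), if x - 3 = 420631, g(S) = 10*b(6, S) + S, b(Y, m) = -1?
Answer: sqrt(420637 - 45*sqrt(114)) ≈ 648.20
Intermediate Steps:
g(S) = -10 + S (g(S) = 10*(-1) + S = -10 + S)
x = 420634 (x = 3 + 420631 = 420634)
D = 3 - 45*sqrt(114) (D = 3 - sqrt(230595 + (-10 + (36 + 229))) = 3 - sqrt(230595 + (-10 + 265)) = 3 - sqrt(230595 + 255) = 3 - sqrt(230850) = 3 - 45*sqrt(114) ≈ -477.47)
sqrt(x + D) = sqrt(420634 + (3 - 45*sqrt(114))) = sqrt(420637 - 45*sqrt(114))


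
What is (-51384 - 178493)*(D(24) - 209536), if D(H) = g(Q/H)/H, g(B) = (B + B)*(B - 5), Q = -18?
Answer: 3082715165437/64 ≈ 4.8167e+10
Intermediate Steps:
g(B) = 2*B*(-5 + B) (g(B) = (2*B)*(-5 + B) = 2*B*(-5 + B))
D(H) = -36*(-5 - 18/H)/H² (D(H) = (2*(-18/H)*(-5 - 18/H))/H = (-36*(-5 - 18/H)/H)/H = -36*(-5 - 18/H)/H²)
(-51384 - 178493)*(D(24) - 209536) = (-51384 - 178493)*(36*(18 + 5*24)/24³ - 209536) = -229877*(36*(1/13824)*(18 + 120) - 209536) = -229877*(36*(1/13824)*138 - 209536) = -229877*(23/64 - 209536) = -229877*(-13410281/64) = 3082715165437/64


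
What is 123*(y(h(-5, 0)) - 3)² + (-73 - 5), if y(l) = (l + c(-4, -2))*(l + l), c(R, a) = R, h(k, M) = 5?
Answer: 5949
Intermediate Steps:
y(l) = 2*l*(-4 + l) (y(l) = (l - 4)*(l + l) = (-4 + l)*(2*l) = 2*l*(-4 + l))
123*(y(h(-5, 0)) - 3)² + (-73 - 5) = 123*(2*5*(-4 + 5) - 3)² + (-73 - 5) = 123*(2*5*1 - 3)² - 78 = 123*(10 - 3)² - 78 = 123*7² - 78 = 123*49 - 78 = 6027 - 78 = 5949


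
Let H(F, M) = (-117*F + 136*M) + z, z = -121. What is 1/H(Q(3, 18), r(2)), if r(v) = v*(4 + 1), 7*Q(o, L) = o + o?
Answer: 7/7971 ≈ 0.00087818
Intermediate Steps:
Q(o, L) = 2*o/7 (Q(o, L) = (o + o)/7 = (2*o)/7 = 2*o/7)
r(v) = 5*v (r(v) = v*5 = 5*v)
H(F, M) = -121 - 117*F + 136*M (H(F, M) = (-117*F + 136*M) - 121 = -121 - 117*F + 136*M)
1/H(Q(3, 18), r(2)) = 1/(-121 - 234*3/7 + 136*(5*2)) = 1/(-121 - 117*6/7 + 136*10) = 1/(-121 - 702/7 + 1360) = 1/(7971/7) = 7/7971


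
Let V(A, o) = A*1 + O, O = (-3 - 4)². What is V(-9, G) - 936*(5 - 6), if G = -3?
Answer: 976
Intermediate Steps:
O = 49 (O = (-7)² = 49)
V(A, o) = 49 + A (V(A, o) = A*1 + 49 = A + 49 = 49 + A)
V(-9, G) - 936*(5 - 6) = (49 - 9) - 936*(5 - 6) = 40 - 936*(-1) = 40 - 156*(-6) = 40 + 936 = 976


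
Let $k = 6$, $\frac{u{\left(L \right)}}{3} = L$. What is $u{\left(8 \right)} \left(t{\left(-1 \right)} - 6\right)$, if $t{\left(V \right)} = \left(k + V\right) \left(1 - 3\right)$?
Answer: $-384$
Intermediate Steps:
$u{\left(L \right)} = 3 L$
$t{\left(V \right)} = -12 - 2 V$ ($t{\left(V \right)} = \left(6 + V\right) \left(1 - 3\right) = \left(6 + V\right) \left(-2\right) = -12 - 2 V$)
$u{\left(8 \right)} \left(t{\left(-1 \right)} - 6\right) = 3 \cdot 8 \left(\left(-12 - -2\right) - 6\right) = 24 \left(\left(-12 + 2\right) - 6\right) = 24 \left(-10 - 6\right) = 24 \left(-16\right) = -384$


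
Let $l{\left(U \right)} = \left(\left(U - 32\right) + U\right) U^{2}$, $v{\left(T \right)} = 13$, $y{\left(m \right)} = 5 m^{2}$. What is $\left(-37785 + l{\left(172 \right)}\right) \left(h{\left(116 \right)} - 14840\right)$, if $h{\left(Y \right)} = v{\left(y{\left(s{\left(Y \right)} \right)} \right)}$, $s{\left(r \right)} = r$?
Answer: $-136296055821$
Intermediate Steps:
$h{\left(Y \right)} = 13$
$l{\left(U \right)} = U^{2} \left(-32 + 2 U\right)$ ($l{\left(U \right)} = \left(\left(U - 32\right) + U\right) U^{2} = \left(\left(-32 + U\right) + U\right) U^{2} = \left(-32 + 2 U\right) U^{2} = U^{2} \left(-32 + 2 U\right)$)
$\left(-37785 + l{\left(172 \right)}\right) \left(h{\left(116 \right)} - 14840\right) = \left(-37785 + 2 \cdot 172^{2} \left(-16 + 172\right)\right) \left(13 - 14840\right) = \left(-37785 + 2 \cdot 29584 \cdot 156\right) \left(-14827\right) = \left(-37785 + 9230208\right) \left(-14827\right) = 9192423 \left(-14827\right) = -136296055821$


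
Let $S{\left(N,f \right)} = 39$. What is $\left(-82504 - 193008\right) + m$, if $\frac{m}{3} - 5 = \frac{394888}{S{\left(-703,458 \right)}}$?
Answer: $-245121$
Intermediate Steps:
$m = 30391$ ($m = 15 + 3 \cdot \frac{394888}{39} = 15 + 3 \cdot 394888 \cdot \frac{1}{39} = 15 + 3 \cdot \frac{30376}{3} = 15 + 30376 = 30391$)
$\left(-82504 - 193008\right) + m = \left(-82504 - 193008\right) + 30391 = -275512 + 30391 = -245121$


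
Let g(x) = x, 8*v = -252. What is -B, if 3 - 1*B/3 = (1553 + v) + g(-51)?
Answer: 8805/2 ≈ 4402.5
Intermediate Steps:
v = -63/2 (v = (⅛)*(-252) = -63/2 ≈ -31.500)
B = -8805/2 (B = 9 - 3*((1553 - 63/2) - 51) = 9 - 3*(3043/2 - 51) = 9 - 3*2941/2 = 9 - 8823/2 = -8805/2 ≈ -4402.5)
-B = -1*(-8805/2) = 8805/2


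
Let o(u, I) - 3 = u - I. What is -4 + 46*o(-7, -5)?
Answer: 42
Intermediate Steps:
o(u, I) = 3 + u - I (o(u, I) = 3 + (u - I) = 3 + u - I)
-4 + 46*o(-7, -5) = -4 + 46*(3 - 7 - 1*(-5)) = -4 + 46*(3 - 7 + 5) = -4 + 46*1 = -4 + 46 = 42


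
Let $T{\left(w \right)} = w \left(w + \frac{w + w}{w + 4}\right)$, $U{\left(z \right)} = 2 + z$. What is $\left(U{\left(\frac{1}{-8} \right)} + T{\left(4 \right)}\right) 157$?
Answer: $\frac{27475}{8} \approx 3434.4$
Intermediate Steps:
$T{\left(w \right)} = w \left(w + \frac{2 w}{4 + w}\right)$
$\left(U{\left(\frac{1}{-8} \right)} + T{\left(4 \right)}\right) 157 = \left(\left(2 + \frac{1}{-8}\right) + \frac{4^{2} \left(6 + 4\right)}{4 + 4}\right) 157 = \left(\left(2 - \frac{1}{8}\right) + 16 \cdot \frac{1}{8} \cdot 10\right) 157 = \left(\frac{15}{8} + 16 \cdot \frac{1}{8} \cdot 10\right) 157 = \left(\frac{15}{8} + 20\right) 157 = \frac{175}{8} \cdot 157 = \frac{27475}{8}$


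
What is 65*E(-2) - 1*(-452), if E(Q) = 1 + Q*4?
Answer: -3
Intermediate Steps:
E(Q) = 1 + 4*Q
65*E(-2) - 1*(-452) = 65*(1 + 4*(-2)) - 1*(-452) = 65*(1 - 8) + 452 = 65*(-7) + 452 = -455 + 452 = -3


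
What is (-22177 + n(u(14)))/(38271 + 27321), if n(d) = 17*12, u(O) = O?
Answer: -21973/65592 ≈ -0.33500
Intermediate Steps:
n(d) = 204
(-22177 + n(u(14)))/(38271 + 27321) = (-22177 + 204)/(38271 + 27321) = -21973/65592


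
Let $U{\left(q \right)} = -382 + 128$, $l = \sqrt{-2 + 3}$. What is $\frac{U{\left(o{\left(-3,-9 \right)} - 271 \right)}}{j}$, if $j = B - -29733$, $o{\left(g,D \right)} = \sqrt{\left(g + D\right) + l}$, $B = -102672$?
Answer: $\frac{254}{72939} \approx 0.0034824$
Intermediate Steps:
$l = 1$ ($l = \sqrt{1} = 1$)
$o{\left(g,D \right)} = \sqrt{1 + D + g}$ ($o{\left(g,D \right)} = \sqrt{\left(g + D\right) + 1} = \sqrt{\left(D + g\right) + 1} = \sqrt{1 + D + g}$)
$U{\left(q \right)} = -254$
$j = -72939$ ($j = -102672 - -29733 = -102672 + 29733 = -72939$)
$\frac{U{\left(o{\left(-3,-9 \right)} - 271 \right)}}{j} = - \frac{254}{-72939} = \left(-254\right) \left(- \frac{1}{72939}\right) = \frac{254}{72939}$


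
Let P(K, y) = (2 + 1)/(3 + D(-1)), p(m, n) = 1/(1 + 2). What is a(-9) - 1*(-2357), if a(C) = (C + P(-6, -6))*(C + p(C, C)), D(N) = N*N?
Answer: 4857/2 ≈ 2428.5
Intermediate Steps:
D(N) = N²
p(m, n) = ⅓ (p(m, n) = 1/3 = ⅓)
P(K, y) = ¾ (P(K, y) = (2 + 1)/(3 + (-1)²) = 3/(3 + 1) = 3/4 = 3*(¼) = ¾)
a(C) = (⅓ + C)*(¾ + C) (a(C) = (C + ¾)*(C + ⅓) = (¾ + C)*(⅓ + C) = (⅓ + C)*(¾ + C))
a(-9) - 1*(-2357) = (¼ + (-9)² + (13/12)*(-9)) - 1*(-2357) = (¼ + 81 - 39/4) + 2357 = 143/2 + 2357 = 4857/2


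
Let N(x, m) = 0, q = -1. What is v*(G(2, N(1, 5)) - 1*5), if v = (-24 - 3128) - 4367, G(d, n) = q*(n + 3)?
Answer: 60152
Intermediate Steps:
G(d, n) = -3 - n (G(d, n) = -(n + 3) = -(3 + n) = -3 - n)
v = -7519 (v = -3152 - 4367 = -7519)
v*(G(2, N(1, 5)) - 1*5) = -7519*((-3 - 1*0) - 1*5) = -7519*((-3 + 0) - 5) = -7519*(-3 - 5) = -7519*(-8) = 60152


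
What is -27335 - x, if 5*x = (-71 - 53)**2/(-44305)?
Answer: -6055370499/221525 ≈ -27335.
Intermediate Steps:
x = -15376/221525 (x = ((-71 - 53)**2/(-44305))/5 = ((-124)**2*(-1/44305))/5 = (15376*(-1/44305))/5 = (1/5)*(-15376/44305) = -15376/221525 ≈ -0.069410)
-27335 - x = -27335 - 1*(-15376/221525) = -27335 + 15376/221525 = -6055370499/221525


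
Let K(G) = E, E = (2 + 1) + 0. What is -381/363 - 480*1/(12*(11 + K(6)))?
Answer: -3309/847 ≈ -3.9067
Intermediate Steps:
E = 3 (E = 3 + 0 = 3)
K(G) = 3
-381/363 - 480*1/(12*(11 + K(6))) = -381/363 - 480*1/(12*(11 + 3)) = -381*1/363 - 480/(14*12) = -127/121 - 480/168 = -127/121 - 480*1/168 = -127/121 - 20/7 = -3309/847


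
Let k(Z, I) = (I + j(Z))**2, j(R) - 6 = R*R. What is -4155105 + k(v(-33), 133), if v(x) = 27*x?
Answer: 630463605295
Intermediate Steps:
j(R) = 6 + R**2 (j(R) = 6 + R*R = 6 + R**2)
k(Z, I) = (6 + I + Z**2)**2 (k(Z, I) = (I + (6 + Z**2))**2 = (6 + I + Z**2)**2)
-4155105 + k(v(-33), 133) = -4155105 + (6 + 133 + (27*(-33))**2)**2 = -4155105 + (6 + 133 + (-891)**2)**2 = -4155105 + (6 + 133 + 793881)**2 = -4155105 + 794020**2 = -4155105 + 630467760400 = 630463605295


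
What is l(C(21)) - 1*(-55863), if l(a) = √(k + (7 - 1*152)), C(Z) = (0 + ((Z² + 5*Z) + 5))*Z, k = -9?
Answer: 55863 + I*√154 ≈ 55863.0 + 12.41*I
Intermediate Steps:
C(Z) = Z*(5 + Z² + 5*Z) (C(Z) = (0 + (5 + Z² + 5*Z))*Z = (5 + Z² + 5*Z)*Z = Z*(5 + Z² + 5*Z))
l(a) = I*√154 (l(a) = √(-9 + (7 - 1*152)) = √(-9 + (7 - 152)) = √(-9 - 145) = √(-154) = I*√154)
l(C(21)) - 1*(-55863) = I*√154 - 1*(-55863) = I*√154 + 55863 = 55863 + I*√154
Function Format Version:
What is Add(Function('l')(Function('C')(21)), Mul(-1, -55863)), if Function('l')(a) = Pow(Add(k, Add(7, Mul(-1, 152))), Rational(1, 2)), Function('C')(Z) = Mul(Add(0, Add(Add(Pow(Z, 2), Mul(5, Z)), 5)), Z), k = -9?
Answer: Add(55863, Mul(I, Pow(154, Rational(1, 2)))) ≈ Add(55863., Mul(12.410, I))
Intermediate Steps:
Function('C')(Z) = Mul(Z, Add(5, Pow(Z, 2), Mul(5, Z))) (Function('C')(Z) = Mul(Add(0, Add(5, Pow(Z, 2), Mul(5, Z))), Z) = Mul(Add(5, Pow(Z, 2), Mul(5, Z)), Z) = Mul(Z, Add(5, Pow(Z, 2), Mul(5, Z))))
Function('l')(a) = Mul(I, Pow(154, Rational(1, 2))) (Function('l')(a) = Pow(Add(-9, Add(7, Mul(-1, 152))), Rational(1, 2)) = Pow(Add(-9, Add(7, -152)), Rational(1, 2)) = Pow(Add(-9, -145), Rational(1, 2)) = Pow(-154, Rational(1, 2)) = Mul(I, Pow(154, Rational(1, 2))))
Add(Function('l')(Function('C')(21)), Mul(-1, -55863)) = Add(Mul(I, Pow(154, Rational(1, 2))), Mul(-1, -55863)) = Add(Mul(I, Pow(154, Rational(1, 2))), 55863) = Add(55863, Mul(I, Pow(154, Rational(1, 2))))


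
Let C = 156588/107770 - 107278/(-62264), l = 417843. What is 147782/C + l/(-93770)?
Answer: 23244423168146893511/499586523507710 ≈ 46527.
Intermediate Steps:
C = 5327786323/1677547820 (C = 156588*(1/107770) - 107278*(-1/62264) = 78294/53885 + 53639/31132 = 5327786323/1677547820 ≈ 3.1759)
147782/C + l/(-93770) = 147782/(5327786323/1677547820) + 417843/(-93770) = 147782*(1677547820/5327786323) + 417843*(-1/93770) = 247911371935240/5327786323 - 417843/93770 = 23244423168146893511/499586523507710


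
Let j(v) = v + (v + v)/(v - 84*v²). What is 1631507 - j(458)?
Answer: 62748086081/38471 ≈ 1.6310e+6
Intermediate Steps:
j(v) = v + 2*v/(v - 84*v²) (j(v) = v + (2*v)/(v - 84*v²) = v + 2*v/(v - 84*v²))
1631507 - j(458) = 1631507 - (-2 - 1*458 + 84*458²)/(-1 + 84*458) = 1631507 - (-2 - 458 + 84*209764)/(-1 + 38472) = 1631507 - (-2 - 458 + 17620176)/38471 = 1631507 - 17619716/38471 = 62748086081/38471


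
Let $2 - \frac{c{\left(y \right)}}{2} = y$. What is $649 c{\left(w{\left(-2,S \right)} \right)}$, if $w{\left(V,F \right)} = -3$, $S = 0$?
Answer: $6490$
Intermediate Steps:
$c{\left(y \right)} = 4 - 2 y$
$649 c{\left(w{\left(-2,S \right)} \right)} = 649 \left(4 - -6\right) = 649 \left(4 + 6\right) = 649 \cdot 10 = 6490$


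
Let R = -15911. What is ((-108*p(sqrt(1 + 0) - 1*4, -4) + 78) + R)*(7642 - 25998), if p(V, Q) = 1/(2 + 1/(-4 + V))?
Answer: 291698020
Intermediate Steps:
((-108*p(sqrt(1 + 0) - 1*4, -4) + 78) + R)*(7642 - 25998) = ((-108*(-4 + (sqrt(1 + 0) - 1*4))/(-7 + 2*(sqrt(1 + 0) - 1*4)) + 78) - 15911)*(7642 - 25998) = ((-108*(-4 + (sqrt(1) - 4))/(-7 + 2*(sqrt(1) - 4)) + 78) - 15911)*(-18356) = ((-108*(-4 + (1 - 4))/(-7 + 2*(1 - 4)) + 78) - 15911)*(-18356) = ((-108*(-4 - 3)/(-7 + 2*(-3)) + 78) - 15911)*(-18356) = ((-108*(-7)/(-7 - 6) + 78) - 15911)*(-18356) = ((-108*(-7)/(-13) + 78) - 15911)*(-18356) = ((-(-108)*(-7)/13 + 78) - 15911)*(-18356) = ((-108*7/13 + 78) - 15911)*(-18356) = ((-756/13 + 78) - 15911)*(-18356) = (258/13 - 15911)*(-18356) = -206585/13*(-18356) = 291698020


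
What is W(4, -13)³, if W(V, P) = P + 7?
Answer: -216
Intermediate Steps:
W(V, P) = 7 + P
W(4, -13)³ = (7 - 13)³ = (-6)³ = -216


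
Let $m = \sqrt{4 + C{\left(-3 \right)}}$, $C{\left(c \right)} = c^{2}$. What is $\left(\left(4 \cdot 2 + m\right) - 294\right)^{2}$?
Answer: $\left(286 - \sqrt{13}\right)^{2} \approx 79747.0$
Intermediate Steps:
$m = \sqrt{13}$ ($m = \sqrt{4 + \left(-3\right)^{2}} = \sqrt{4 + 9} = \sqrt{13} \approx 3.6056$)
$\left(\left(4 \cdot 2 + m\right) - 294\right)^{2} = \left(\left(4 \cdot 2 + \sqrt{13}\right) - 294\right)^{2} = \left(\left(8 + \sqrt{13}\right) - 294\right)^{2} = \left(-286 + \sqrt{13}\right)^{2}$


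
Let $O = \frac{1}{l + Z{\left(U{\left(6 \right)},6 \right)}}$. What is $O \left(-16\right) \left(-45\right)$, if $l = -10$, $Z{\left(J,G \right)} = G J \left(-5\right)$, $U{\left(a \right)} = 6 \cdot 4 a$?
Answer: $- \frac{72}{433} \approx -0.16628$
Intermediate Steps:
$U{\left(a \right)} = 24 a$
$Z{\left(J,G \right)} = - 5 G J$
$O = - \frac{1}{4330}$ ($O = \frac{1}{-10 - 30 \cdot 24 \cdot 6} = \frac{1}{-10 - 30 \cdot 144} = \frac{1}{-10 - 4320} = \frac{1}{-4330} = - \frac{1}{4330} \approx -0.00023095$)
$O \left(-16\right) \left(-45\right) = \left(- \frac{1}{4330}\right) \left(-16\right) \left(-45\right) = \frac{8}{2165} \left(-45\right) = - \frac{72}{433}$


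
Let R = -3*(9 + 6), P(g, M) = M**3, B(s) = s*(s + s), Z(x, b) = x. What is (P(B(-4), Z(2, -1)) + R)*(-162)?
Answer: 5994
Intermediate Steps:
B(s) = 2*s**2 (B(s) = s*(2*s) = 2*s**2)
R = -45 (R = -3*15 = -45)
(P(B(-4), Z(2, -1)) + R)*(-162) = (2**3 - 45)*(-162) = (8 - 45)*(-162) = -37*(-162) = 5994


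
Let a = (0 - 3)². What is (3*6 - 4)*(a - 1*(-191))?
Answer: 2800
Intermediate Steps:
a = 9 (a = (-3)² = 9)
(3*6 - 4)*(a - 1*(-191)) = (3*6 - 4)*(9 - 1*(-191)) = (18 - 4)*(9 + 191) = 14*200 = 2800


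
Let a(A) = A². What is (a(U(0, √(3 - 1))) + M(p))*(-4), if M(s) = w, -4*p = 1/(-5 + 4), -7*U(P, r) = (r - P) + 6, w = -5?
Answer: 828/49 - 48*√2/49 ≈ 15.513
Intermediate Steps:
U(P, r) = -6/7 - r/7 + P/7 (U(P, r) = -((r - P) + 6)/7 = -(6 + r - P)/7 = -6/7 - r/7 + P/7)
p = ¼ (p = -1/(4*(-5 + 4)) = -¼/(-1) = -¼*(-1) = ¼ ≈ 0.25000)
M(s) = -5
(a(U(0, √(3 - 1))) + M(p))*(-4) = ((-6/7 - √(3 - 1)/7 + (⅐)*0)² - 5)*(-4) = ((-6/7 - √2/7 + 0)² - 5)*(-4) = ((-6/7 - √2/7)² - 5)*(-4) = (-5 + (-6/7 - √2/7)²)*(-4) = 20 - 4*(-6/7 - √2/7)²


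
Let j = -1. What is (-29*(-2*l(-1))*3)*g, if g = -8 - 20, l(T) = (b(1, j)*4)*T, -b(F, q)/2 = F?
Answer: -38976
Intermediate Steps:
b(F, q) = -2*F
l(T) = -8*T (l(T) = (-2*1*4)*T = (-2*4)*T = -8*T)
g = -28
(-29*(-2*l(-1))*3)*g = -29*(-(-16)*(-1))*3*(-28) = -29*(-2*8)*3*(-28) = -(-464)*3*(-28) = -29*(-48)*(-28) = 1392*(-28) = -38976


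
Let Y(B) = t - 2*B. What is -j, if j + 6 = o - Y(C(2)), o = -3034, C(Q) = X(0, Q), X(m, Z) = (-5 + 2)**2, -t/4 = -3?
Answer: 3034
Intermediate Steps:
t = 12 (t = -4*(-3) = 12)
X(m, Z) = 9 (X(m, Z) = (-3)**2 = 9)
C(Q) = 9
Y(B) = 12 - 2*B
j = -3034 (j = -6 + (-3034 - (12 - 2*9)) = -6 + (-3034 - (12 - 18)) = -6 + (-3034 - 1*(-6)) = -6 + (-3034 + 6) = -6 - 3028 = -3034)
-j = -1*(-3034) = 3034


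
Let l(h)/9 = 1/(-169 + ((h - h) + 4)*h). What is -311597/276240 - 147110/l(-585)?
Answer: 33986634064409/828720 ≈ 4.1011e+7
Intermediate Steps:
l(h) = 9/(-169 + 4*h) (l(h) = 9/(-169 + ((h - h) + 4)*h) = 9/(-169 + (0 + 4)*h) = 9/(-169 + 4*h))
-311597/276240 - 147110/l(-585) = -311597/276240 - 147110/(9/(-169 + 4*(-585))) = -311597*1/276240 - 147110/(9/(-169 - 2340)) = -311597/276240 - 147110/(9/(-2509)) = -311597/276240 - 147110/(9*(-1/2509)) = -311597/276240 - 147110/(-9/2509) = -311597/276240 - 147110*(-2509/9) = -311597/276240 + 369098990/9 = 33986634064409/828720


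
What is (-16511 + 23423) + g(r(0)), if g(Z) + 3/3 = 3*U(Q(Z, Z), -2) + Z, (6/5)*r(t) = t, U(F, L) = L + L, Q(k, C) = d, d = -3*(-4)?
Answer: 6899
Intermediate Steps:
d = 12
Q(k, C) = 12
U(F, L) = 2*L
r(t) = 5*t/6
g(Z) = -13 + Z (g(Z) = -1 + (3*(2*(-2)) + Z) = -1 + (3*(-4) + Z) = -1 + (-12 + Z) = -13 + Z)
(-16511 + 23423) + g(r(0)) = (-16511 + 23423) + (-13 + (⅚)*0) = 6912 + (-13 + 0) = 6912 - 13 = 6899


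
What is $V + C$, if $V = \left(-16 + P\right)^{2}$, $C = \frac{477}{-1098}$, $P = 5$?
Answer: $\frac{14709}{122} \approx 120.57$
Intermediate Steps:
$C = - \frac{53}{122}$ ($C = 477 \left(- \frac{1}{1098}\right) = - \frac{53}{122} \approx -0.43443$)
$V = 121$ ($V = \left(-16 + 5\right)^{2} = \left(-11\right)^{2} = 121$)
$V + C = 121 - \frac{53}{122} = \frac{14709}{122}$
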